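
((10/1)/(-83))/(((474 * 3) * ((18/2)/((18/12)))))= -5/354078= -0.00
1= 1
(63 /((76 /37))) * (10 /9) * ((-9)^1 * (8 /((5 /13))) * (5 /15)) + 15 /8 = -322947 /152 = -2124.65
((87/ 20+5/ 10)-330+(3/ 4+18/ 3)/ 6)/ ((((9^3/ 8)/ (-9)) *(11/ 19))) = 246259/ 4455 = 55.28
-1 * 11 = -11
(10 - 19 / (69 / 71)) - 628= -43991 / 69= -637.55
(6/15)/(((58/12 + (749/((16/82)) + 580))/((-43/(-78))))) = 344/6900595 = 0.00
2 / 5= 0.40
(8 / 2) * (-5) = -20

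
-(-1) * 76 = 76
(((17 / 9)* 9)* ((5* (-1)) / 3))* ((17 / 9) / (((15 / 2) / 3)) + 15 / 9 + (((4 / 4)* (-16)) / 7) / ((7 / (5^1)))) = -29597 / 1323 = -22.37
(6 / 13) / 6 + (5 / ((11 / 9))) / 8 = 673 / 1144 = 0.59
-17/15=-1.13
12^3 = 1728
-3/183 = -0.02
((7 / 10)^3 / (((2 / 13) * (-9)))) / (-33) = 4459 / 594000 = 0.01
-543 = -543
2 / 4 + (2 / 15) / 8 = 31 / 60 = 0.52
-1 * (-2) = 2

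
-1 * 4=-4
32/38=16/19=0.84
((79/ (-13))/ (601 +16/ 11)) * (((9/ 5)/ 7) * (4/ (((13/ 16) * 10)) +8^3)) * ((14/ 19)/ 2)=-0.49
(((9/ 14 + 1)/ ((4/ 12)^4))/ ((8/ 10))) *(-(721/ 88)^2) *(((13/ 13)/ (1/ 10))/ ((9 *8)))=-384311025/ 247808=-1550.84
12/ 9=4/ 3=1.33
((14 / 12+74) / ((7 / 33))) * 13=4606.64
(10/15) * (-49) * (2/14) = -14/3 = -4.67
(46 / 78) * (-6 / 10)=-23 / 65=-0.35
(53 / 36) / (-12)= -53 / 432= -0.12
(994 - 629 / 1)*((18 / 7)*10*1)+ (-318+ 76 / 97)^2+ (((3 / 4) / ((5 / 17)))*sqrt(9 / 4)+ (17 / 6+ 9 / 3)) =869562927217 / 7903560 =110021.68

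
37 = 37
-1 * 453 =-453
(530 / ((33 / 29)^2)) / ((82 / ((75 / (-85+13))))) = -5571625 / 1071576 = -5.20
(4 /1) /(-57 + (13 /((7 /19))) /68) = -0.07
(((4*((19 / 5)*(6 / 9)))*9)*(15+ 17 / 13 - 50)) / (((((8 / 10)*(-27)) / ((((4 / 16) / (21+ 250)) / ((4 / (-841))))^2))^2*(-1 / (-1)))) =-3469208873884535 / 372207795994165248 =-0.01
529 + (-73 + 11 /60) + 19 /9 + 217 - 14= 119033 /180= 661.29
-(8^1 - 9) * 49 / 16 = 49 / 16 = 3.06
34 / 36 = 17 / 18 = 0.94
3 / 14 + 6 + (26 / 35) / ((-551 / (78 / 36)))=718717 / 115710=6.21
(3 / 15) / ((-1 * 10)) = -1 / 50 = -0.02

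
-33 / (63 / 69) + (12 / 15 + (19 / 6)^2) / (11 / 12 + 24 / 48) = -50872 / 1785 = -28.50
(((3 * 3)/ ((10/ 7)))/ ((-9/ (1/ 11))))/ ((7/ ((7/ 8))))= -7/ 880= -0.01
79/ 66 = 1.20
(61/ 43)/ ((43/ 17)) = 1037/ 1849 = 0.56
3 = 3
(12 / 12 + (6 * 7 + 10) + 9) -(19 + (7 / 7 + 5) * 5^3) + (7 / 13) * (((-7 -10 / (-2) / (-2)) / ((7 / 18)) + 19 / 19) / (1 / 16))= -11815 / 13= -908.85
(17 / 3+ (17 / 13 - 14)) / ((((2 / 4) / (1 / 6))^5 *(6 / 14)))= -1918 / 28431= -0.07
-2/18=-1/9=-0.11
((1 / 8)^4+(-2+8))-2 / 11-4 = 81931 / 45056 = 1.82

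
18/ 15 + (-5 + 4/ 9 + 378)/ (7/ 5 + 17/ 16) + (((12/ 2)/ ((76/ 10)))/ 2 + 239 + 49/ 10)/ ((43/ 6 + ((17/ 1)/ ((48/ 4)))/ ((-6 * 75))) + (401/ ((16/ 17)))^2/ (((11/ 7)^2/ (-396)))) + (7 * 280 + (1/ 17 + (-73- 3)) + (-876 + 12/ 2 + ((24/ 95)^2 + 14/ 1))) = 4444004501680928926613141/ 3762995604109428446775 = 1180.98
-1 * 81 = -81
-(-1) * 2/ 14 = 1/ 7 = 0.14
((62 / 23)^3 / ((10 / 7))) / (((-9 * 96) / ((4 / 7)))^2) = 29791 / 4967056080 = 0.00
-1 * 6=-6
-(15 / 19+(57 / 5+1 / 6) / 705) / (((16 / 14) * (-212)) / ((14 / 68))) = 15868307 / 23172278400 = 0.00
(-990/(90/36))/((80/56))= -1386/5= -277.20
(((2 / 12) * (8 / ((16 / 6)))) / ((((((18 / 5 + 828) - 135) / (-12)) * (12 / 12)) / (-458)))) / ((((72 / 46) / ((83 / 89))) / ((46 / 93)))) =100547030 / 86486373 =1.16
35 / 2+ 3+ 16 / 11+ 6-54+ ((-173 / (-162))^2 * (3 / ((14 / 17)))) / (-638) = -2035626017 / 78137136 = -26.05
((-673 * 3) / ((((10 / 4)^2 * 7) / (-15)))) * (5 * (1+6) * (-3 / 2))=-36342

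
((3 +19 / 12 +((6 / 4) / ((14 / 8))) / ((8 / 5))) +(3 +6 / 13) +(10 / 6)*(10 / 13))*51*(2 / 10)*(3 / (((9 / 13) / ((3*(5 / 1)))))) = 91545 / 14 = 6538.93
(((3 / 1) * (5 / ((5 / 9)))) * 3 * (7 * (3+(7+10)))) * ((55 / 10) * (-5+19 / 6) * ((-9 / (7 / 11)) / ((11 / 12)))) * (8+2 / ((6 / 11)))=20582100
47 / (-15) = -47 / 15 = -3.13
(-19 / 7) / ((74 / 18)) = -171 / 259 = -0.66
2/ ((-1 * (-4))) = 1/ 2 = 0.50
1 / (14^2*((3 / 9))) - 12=-2349 / 196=-11.98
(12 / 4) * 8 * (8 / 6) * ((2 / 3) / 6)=32 / 9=3.56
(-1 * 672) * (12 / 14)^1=-576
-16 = -16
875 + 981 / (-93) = 864.45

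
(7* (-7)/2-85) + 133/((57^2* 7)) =-37447/342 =-109.49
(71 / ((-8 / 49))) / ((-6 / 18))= 10437 / 8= 1304.62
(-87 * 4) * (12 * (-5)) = 20880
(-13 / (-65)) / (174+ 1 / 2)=2 / 1745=0.00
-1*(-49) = 49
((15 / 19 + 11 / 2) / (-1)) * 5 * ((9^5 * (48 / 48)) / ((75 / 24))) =-56450844 / 95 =-594219.41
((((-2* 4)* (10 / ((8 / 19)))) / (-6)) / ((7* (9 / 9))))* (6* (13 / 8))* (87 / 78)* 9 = 24795 / 56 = 442.77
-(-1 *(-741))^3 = -406869021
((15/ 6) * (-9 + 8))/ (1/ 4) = -10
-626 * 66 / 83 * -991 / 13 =40944156 / 1079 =37946.39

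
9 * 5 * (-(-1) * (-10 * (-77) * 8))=277200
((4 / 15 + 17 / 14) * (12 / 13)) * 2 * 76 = 94544 / 455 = 207.79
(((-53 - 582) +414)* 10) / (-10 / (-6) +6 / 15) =-33150 / 31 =-1069.35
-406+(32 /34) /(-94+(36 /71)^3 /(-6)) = -116133879198 /286036985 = -406.01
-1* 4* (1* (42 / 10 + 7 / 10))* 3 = -294 / 5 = -58.80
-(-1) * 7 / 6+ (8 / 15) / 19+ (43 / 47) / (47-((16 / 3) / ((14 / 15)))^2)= 415823 / 330410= 1.26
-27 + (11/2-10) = -63/2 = -31.50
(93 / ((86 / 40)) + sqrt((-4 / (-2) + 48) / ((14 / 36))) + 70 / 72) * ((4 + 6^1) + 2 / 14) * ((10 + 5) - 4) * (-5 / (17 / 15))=-1336779125 / 61404 - 1757250 * sqrt(7) / 833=-27351.56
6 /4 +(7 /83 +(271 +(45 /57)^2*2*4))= 16633689 /59926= 277.57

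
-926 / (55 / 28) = -25928 / 55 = -471.42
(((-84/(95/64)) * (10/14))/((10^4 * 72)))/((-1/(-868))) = -1736/35625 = -0.05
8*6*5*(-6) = -1440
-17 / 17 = -1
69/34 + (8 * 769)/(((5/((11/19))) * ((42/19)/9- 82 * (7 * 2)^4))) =30970022553/15262291450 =2.03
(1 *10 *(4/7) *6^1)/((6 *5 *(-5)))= -8/35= -0.23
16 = 16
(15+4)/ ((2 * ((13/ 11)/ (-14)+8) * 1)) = 1463/ 1219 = 1.20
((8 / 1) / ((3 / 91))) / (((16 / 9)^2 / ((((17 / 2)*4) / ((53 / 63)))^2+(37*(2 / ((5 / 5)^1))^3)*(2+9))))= 375412.70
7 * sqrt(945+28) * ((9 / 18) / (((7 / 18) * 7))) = 9 * sqrt(973) / 7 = 40.11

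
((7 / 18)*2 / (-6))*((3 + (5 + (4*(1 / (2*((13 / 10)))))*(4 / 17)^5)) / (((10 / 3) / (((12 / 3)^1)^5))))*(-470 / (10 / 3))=4146224216064 / 92290705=44925.70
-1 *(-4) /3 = 4 /3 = 1.33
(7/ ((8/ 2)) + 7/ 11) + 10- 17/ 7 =3067/ 308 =9.96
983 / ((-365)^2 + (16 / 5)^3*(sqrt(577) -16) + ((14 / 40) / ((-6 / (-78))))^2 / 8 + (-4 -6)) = 33392003511216000 / 4507364420120976521 -8246001664000*sqrt(577) / 4507364420120976521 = 0.01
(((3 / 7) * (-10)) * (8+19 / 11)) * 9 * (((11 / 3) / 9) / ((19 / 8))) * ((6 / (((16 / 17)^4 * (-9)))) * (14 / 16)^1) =44683735 / 933888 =47.85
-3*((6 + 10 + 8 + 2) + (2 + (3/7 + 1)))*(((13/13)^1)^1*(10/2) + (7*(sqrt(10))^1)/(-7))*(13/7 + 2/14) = -6180/7 + 1236*sqrt(10)/7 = -324.49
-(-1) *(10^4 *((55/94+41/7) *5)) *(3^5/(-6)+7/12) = -4230168750/329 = -12857655.78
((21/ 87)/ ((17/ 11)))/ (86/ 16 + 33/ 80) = 6160/ 228259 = 0.03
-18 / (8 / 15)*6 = -405 / 2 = -202.50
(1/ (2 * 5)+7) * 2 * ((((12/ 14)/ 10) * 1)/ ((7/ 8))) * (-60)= -20448/ 245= -83.46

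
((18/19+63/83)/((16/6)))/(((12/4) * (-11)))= -2691/138776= -0.02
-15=-15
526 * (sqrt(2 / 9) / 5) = 49.59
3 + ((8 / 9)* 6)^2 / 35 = 1201 / 315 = 3.81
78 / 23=3.39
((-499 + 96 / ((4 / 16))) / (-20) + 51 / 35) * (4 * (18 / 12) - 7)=-1009 / 140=-7.21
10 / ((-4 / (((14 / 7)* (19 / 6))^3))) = -34295 / 54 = -635.09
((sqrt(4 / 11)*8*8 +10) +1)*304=3344 +38912*sqrt(11) / 11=15076.41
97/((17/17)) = 97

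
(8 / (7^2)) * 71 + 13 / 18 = 10861 / 882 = 12.31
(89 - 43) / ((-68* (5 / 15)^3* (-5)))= 621 / 170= 3.65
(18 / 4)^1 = 9 / 2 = 4.50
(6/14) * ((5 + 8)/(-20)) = -39/140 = -0.28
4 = 4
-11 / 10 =-1.10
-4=-4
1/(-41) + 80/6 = 1637/123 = 13.31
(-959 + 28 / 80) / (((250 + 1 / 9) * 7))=-24651 / 45020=-0.55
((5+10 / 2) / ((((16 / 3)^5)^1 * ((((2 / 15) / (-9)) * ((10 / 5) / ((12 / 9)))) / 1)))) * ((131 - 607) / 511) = 929475 / 9568256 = 0.10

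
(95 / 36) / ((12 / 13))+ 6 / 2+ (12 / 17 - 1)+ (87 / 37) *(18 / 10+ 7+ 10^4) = 31982073227 / 1358640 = 23539.77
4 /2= 2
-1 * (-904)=904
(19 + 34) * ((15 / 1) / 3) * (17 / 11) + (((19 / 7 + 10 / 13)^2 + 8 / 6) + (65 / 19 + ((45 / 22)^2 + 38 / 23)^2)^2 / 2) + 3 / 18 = 103344837398586899139506497 / 91814816981996222546432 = 1125.58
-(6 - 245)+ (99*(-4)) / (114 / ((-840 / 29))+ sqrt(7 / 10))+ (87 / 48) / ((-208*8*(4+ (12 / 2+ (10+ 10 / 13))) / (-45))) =86240*sqrt(70) / 32209+ 136300794029 / 395784192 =366.78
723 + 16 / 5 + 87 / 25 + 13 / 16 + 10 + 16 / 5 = 297477 / 400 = 743.69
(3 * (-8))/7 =-24/7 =-3.43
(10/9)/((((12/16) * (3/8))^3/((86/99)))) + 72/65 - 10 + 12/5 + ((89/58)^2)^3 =80279342969536471283/1607261531611919040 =49.95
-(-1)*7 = 7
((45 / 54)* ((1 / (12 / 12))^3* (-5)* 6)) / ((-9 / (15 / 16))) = 125 / 48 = 2.60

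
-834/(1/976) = -813984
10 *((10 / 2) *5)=250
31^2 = 961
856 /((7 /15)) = 12840 /7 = 1834.29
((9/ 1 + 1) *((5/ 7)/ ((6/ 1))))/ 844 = 25/ 17724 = 0.00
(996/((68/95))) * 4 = 94620/17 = 5565.88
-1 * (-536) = 536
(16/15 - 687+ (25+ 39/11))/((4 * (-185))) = 108469/122100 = 0.89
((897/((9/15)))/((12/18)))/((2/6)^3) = 121095/2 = 60547.50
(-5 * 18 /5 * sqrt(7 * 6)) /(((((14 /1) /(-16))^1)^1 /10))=1440 * sqrt(42) /7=1333.18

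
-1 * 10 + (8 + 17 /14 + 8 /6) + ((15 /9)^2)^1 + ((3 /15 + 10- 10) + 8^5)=32771.53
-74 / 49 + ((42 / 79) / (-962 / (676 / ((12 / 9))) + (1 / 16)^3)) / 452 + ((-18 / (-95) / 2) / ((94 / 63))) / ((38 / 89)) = -250103678969443 / 183614244454340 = -1.36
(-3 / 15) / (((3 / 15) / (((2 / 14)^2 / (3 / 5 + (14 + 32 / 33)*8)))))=-165 / 973091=-0.00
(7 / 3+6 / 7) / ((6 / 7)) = 67 / 18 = 3.72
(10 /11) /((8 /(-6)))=-15 /22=-0.68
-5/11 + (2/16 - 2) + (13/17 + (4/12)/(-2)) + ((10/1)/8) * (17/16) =-14483/35904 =-0.40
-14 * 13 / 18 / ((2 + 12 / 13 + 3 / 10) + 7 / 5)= -11830 / 5409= -2.19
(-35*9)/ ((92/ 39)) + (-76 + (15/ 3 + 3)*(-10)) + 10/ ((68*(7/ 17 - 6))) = -506149/ 1748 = -289.56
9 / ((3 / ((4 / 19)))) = 12 / 19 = 0.63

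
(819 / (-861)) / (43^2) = -39 / 75809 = -0.00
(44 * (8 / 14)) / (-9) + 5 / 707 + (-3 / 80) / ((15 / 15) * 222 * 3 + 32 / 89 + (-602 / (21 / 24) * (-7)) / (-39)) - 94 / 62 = -18277497448727 / 4247837719200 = -4.30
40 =40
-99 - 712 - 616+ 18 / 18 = -1426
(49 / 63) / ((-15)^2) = 7 / 2025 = 0.00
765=765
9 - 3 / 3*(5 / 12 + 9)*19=-2039 / 12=-169.92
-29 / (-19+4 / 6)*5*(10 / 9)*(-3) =-290 / 11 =-26.36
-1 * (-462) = 462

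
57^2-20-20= 3209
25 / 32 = 0.78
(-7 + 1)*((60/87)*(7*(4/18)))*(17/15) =-1904/261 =-7.30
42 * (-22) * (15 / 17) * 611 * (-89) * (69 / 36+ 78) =60232627455 / 17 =3543095732.65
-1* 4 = -4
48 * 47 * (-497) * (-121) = 135669072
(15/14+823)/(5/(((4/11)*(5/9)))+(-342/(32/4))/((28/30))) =-46148/1179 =-39.14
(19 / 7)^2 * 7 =361 / 7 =51.57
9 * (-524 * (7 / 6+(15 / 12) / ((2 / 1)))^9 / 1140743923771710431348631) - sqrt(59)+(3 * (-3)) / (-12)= 62783872901767010249958886192520095 / 83711830535689347087731357808328704 - sqrt(59)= -6.93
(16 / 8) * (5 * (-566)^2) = 3203560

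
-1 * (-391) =391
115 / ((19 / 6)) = 690 / 19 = 36.32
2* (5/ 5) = 2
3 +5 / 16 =53 / 16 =3.31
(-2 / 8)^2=1 / 16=0.06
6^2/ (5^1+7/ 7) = 6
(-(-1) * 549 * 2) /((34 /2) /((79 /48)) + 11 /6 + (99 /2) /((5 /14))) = 2602260 /357307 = 7.28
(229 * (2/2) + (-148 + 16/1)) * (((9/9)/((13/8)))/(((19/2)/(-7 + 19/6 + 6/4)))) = -10864/741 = -14.66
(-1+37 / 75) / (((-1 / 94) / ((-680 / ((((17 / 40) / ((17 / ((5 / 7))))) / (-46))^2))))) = -3223606894592 / 15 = -214907126306.13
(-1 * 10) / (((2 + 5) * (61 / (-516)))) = 5160 / 427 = 12.08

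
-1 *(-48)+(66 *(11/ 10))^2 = 132969/ 25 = 5318.76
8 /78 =4 /39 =0.10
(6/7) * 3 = 18/7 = 2.57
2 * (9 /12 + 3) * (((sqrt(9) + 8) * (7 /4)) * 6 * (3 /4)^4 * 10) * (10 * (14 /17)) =49116375 /2176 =22571.86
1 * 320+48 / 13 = 4208 / 13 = 323.69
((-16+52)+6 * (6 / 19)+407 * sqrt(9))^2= 572118561 / 361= 1584815.96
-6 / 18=-1 / 3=-0.33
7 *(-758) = -5306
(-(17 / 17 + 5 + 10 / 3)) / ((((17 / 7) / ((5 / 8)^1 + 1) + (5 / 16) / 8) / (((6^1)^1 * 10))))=-6522880 / 17863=-365.16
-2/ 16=-1/ 8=-0.12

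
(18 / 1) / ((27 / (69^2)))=3174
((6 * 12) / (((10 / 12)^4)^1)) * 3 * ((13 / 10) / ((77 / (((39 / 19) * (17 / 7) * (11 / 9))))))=134042688 / 2909375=46.07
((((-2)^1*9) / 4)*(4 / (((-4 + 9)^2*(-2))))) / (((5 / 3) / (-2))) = -54 / 125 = -0.43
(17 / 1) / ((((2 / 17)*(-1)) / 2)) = -289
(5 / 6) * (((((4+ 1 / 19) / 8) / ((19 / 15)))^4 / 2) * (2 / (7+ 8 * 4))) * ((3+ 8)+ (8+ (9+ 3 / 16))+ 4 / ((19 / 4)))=8725094629453125 / 549839185002758144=0.02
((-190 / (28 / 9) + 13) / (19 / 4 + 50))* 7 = -1346 / 219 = -6.15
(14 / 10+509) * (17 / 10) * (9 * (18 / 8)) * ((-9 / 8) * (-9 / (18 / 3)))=11860101 / 400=29650.25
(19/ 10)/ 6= 19/ 60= 0.32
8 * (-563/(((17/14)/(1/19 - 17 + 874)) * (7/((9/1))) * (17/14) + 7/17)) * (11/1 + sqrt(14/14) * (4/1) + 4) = -5969837897856/28818323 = -207154.24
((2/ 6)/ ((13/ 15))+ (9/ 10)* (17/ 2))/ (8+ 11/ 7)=14623/ 17420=0.84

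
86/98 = 43/49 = 0.88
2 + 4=6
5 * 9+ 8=53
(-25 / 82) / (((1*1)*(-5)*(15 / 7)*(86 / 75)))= 175 / 7052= 0.02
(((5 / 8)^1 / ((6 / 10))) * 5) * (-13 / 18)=-1625 / 432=-3.76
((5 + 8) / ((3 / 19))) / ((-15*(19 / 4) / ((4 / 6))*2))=-52 / 135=-0.39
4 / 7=0.57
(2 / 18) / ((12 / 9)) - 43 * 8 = -4127 / 12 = -343.92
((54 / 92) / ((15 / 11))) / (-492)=-0.00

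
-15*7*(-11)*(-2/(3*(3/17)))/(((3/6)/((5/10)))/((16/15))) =-41888/9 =-4654.22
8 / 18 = 4 / 9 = 0.44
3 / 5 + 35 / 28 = 37 / 20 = 1.85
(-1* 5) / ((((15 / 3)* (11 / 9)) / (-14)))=126 / 11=11.45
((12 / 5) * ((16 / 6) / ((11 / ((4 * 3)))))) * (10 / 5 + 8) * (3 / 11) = 2304 / 121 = 19.04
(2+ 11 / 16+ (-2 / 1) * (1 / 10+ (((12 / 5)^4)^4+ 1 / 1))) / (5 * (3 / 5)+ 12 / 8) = -1972098364818539479 / 3662109375000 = -538514.33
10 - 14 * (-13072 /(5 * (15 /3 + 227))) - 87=11711 /145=80.77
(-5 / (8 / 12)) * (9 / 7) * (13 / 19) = -1755 / 266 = -6.60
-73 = -73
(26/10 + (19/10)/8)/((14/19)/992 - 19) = -133703/895245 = -0.15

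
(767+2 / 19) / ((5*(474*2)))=2915 / 18012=0.16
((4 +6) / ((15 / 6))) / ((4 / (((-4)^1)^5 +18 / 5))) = -1020.40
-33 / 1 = -33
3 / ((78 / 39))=1.50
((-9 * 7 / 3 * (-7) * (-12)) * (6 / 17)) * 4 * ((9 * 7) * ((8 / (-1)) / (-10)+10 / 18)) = -18077472 / 85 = -212676.14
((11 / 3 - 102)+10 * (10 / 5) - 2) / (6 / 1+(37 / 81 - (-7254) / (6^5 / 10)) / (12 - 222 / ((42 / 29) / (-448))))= -3575414304 / 267049733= -13.39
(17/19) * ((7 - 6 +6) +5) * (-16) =-3264/19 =-171.79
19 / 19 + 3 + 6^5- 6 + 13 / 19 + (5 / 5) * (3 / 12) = 590895 / 76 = 7774.93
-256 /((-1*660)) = 64 /165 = 0.39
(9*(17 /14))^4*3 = 1643943843 /38416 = 42793.21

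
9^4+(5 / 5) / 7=45928 / 7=6561.14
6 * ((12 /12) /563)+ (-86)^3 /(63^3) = -356599246 /140776461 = -2.53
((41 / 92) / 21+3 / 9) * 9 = 2055 / 644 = 3.19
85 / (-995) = -17 / 199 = -0.09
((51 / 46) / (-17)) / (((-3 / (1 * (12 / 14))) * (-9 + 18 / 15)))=-5 / 2093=-0.00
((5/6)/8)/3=5/144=0.03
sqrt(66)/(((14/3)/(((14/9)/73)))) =sqrt(66)/219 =0.04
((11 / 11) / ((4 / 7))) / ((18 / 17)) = 119 / 72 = 1.65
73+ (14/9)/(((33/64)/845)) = 778801/297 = 2622.23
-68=-68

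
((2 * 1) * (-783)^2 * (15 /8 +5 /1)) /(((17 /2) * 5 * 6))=2247993 /68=33058.72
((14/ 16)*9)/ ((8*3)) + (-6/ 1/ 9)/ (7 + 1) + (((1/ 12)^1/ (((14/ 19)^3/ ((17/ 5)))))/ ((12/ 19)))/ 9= 6568127/ 17781120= 0.37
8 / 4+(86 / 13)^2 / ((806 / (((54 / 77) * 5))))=11486938 / 5244239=2.19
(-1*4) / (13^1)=-4 / 13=-0.31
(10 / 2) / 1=5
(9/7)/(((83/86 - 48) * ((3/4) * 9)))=-344/84945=-0.00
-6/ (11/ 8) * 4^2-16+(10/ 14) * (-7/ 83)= -78407/ 913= -85.88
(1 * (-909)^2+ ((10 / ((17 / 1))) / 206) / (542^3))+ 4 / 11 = 2533988551551370415 / 3066738114968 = 826281.36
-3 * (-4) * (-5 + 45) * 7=3360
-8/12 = -2/3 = -0.67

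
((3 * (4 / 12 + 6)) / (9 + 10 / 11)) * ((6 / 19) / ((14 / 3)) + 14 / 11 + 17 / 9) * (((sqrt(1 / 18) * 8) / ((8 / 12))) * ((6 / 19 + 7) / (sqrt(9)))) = 11820560 * sqrt(2) / 391419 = 42.71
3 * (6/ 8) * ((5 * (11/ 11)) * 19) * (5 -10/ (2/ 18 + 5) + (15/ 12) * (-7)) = -448875/ 368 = -1219.77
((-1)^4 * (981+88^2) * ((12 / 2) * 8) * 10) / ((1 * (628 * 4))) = 1667.20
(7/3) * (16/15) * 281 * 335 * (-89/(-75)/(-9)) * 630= -2627345504/135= -19461818.55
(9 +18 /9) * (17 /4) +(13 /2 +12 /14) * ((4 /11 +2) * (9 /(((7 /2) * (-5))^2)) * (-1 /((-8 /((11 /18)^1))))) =401216 /8575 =46.79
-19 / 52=-0.37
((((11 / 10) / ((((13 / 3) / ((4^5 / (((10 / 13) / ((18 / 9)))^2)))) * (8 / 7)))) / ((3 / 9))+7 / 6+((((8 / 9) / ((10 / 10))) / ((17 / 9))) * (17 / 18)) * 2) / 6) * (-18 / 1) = -10382993 / 750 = -13843.99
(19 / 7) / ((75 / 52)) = 988 / 525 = 1.88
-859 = -859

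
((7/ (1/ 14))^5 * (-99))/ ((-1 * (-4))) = -223720397208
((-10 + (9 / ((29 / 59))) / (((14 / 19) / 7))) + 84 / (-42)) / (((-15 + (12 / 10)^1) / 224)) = -1753360 / 667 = -2628.73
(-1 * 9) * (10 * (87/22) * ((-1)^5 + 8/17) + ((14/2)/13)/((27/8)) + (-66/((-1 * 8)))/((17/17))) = 3288751/29172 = 112.74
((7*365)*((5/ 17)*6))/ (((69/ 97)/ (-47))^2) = 531043489550/ 26979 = 19683586.85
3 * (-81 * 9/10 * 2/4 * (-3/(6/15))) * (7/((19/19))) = 45927/8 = 5740.88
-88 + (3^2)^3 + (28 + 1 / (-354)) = 236825 / 354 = 669.00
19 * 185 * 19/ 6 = 66785/ 6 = 11130.83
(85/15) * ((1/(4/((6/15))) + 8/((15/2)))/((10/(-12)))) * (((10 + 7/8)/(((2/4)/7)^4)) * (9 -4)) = -16571702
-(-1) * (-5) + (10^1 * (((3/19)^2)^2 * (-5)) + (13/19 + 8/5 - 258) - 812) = -699007222/651605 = -1072.75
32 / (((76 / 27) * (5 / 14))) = 3024 / 95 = 31.83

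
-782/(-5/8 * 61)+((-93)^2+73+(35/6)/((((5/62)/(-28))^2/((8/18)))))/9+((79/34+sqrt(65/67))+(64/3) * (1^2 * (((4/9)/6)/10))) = sqrt(4355)/67+90005690201/2519910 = 35718.80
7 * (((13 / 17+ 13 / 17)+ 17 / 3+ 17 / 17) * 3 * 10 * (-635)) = -18580100 / 17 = -1092947.06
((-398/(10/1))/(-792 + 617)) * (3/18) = 199/5250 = 0.04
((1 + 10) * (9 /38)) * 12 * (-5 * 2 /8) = -1485 /38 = -39.08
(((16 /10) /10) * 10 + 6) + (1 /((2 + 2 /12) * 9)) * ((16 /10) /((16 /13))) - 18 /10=88 /15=5.87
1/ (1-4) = -1/ 3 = -0.33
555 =555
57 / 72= 19 / 24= 0.79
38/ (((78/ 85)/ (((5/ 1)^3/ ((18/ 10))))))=1009375/ 351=2875.71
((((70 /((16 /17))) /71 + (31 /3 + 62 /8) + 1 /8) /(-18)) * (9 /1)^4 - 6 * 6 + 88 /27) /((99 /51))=-919205963 /253044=-3632.59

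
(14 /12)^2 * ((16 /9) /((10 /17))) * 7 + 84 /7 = 16522 /405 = 40.80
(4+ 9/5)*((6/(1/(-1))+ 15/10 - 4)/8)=-493/80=-6.16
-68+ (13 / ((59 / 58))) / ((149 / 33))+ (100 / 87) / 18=-448145848 / 6883353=-65.11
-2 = -2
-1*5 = -5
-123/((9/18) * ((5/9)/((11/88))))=-55.35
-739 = -739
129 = 129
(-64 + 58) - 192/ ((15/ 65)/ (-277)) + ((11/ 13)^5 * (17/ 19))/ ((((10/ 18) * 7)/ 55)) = 11380740860635/ 49381969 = 230463.49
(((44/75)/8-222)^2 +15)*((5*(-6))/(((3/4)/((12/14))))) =-4433980084/2625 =-1689135.27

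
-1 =-1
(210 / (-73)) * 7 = -1470 / 73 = -20.14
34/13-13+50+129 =2192/13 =168.62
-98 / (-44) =49 / 22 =2.23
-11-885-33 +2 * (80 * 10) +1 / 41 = 27512 / 41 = 671.02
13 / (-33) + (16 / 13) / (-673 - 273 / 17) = -994321 / 2512653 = -0.40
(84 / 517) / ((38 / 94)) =84 / 209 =0.40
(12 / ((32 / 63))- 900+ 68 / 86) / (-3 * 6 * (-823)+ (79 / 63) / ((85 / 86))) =-1612931355 / 27291502816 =-0.06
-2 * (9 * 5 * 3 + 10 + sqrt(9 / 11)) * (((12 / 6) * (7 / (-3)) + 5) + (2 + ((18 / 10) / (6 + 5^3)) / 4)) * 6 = -532643 / 131-55101 * sqrt(11) / 7205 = -4091.34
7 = 7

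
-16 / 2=-8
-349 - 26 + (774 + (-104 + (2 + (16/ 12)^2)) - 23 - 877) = -5411/ 9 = -601.22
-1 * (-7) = 7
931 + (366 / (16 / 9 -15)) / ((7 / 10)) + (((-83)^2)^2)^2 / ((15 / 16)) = 30018550869960277193 / 12495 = 2402445047615868.52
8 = 8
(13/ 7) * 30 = 390/ 7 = 55.71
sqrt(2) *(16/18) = 8 *sqrt(2)/9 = 1.26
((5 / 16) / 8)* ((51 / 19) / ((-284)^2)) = 255 / 196155392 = 0.00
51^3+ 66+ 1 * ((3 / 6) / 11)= 2919775 / 22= 132717.05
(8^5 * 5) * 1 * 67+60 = 10977340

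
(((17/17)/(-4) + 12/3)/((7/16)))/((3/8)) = 160/7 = 22.86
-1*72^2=-5184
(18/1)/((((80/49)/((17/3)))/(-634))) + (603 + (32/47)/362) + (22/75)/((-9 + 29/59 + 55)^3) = -2054509604651715964841/52671430117304700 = -39006.15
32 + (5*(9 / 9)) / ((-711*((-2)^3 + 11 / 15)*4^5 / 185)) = 846500369 / 26452992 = 32.00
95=95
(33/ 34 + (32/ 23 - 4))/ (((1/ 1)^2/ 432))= -707.66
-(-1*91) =91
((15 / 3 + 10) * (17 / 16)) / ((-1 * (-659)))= 255 / 10544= 0.02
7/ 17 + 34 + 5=670/ 17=39.41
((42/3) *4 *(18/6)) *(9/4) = 378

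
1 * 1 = 1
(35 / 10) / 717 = 7 / 1434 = 0.00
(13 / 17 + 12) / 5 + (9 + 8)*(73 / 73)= 1662 / 85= 19.55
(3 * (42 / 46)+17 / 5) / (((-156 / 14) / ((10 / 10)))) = -2471 / 4485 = -0.55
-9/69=-3/23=-0.13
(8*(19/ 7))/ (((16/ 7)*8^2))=19/ 128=0.15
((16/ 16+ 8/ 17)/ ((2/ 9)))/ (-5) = -45/ 34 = -1.32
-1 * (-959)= 959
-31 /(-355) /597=31 /211935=0.00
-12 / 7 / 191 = -12 / 1337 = -0.01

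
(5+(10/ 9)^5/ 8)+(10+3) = 1075382/ 59049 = 18.21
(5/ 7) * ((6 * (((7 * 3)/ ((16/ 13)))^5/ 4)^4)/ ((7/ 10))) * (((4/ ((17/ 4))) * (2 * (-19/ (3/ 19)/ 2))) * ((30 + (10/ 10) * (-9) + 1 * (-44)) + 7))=973876915053479217342130347777177996504127000422225/ 5137934733362173992501248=189546377210632902981955400.00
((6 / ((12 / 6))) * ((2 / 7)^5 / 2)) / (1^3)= 48 / 16807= 0.00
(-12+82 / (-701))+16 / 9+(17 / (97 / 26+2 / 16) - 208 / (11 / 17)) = -9110790322 / 27828999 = -327.38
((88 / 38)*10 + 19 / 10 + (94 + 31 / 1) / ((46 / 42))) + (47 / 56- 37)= 12606459 / 122360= 103.03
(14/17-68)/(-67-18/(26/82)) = 14846/27353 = 0.54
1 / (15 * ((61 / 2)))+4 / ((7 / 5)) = 18314 / 6405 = 2.86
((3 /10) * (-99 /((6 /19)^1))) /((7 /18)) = -16929 /70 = -241.84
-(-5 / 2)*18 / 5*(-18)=-162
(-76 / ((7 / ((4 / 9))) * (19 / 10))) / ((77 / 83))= -13280 / 4851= -2.74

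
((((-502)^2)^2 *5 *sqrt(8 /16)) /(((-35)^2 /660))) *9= 37722573513504 *sqrt(2) /49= 1088730103477.83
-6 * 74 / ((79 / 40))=-17760 / 79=-224.81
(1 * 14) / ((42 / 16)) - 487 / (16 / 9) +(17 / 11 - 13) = -147871 / 528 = -280.06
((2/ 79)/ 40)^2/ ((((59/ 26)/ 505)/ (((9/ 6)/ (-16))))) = -0.00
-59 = -59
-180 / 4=-45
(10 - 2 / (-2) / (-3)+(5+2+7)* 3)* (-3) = -155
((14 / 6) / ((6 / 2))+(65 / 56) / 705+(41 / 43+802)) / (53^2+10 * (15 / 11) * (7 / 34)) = 153091193695 / 535579615872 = 0.29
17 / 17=1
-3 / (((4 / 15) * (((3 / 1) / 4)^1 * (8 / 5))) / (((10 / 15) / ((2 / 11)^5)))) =-31455.27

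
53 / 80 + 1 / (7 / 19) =1891 / 560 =3.38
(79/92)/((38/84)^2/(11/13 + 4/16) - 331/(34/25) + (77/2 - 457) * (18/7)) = -1776789/2729938310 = -0.00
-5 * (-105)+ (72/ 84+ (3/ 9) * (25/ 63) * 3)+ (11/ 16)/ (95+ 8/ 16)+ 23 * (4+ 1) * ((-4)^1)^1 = 6378565/ 96264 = 66.26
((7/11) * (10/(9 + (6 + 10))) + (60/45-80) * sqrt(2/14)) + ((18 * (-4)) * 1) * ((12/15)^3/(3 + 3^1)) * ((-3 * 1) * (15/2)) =38086/275-236 * sqrt(7)/21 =108.76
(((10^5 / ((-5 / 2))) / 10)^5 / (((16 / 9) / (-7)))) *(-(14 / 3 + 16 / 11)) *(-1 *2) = 542976000000000000000 / 11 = 49361454545454545454.55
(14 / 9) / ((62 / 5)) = 0.13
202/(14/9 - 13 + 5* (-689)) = -9/154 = -0.06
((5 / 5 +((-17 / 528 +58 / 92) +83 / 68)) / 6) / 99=581941 / 122630112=0.00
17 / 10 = 1.70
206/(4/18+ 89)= 1854/803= 2.31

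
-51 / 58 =-0.88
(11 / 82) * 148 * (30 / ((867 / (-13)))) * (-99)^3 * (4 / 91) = 31592935440 / 82943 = 380899.36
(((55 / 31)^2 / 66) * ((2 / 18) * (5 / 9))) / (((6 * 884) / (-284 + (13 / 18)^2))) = -126289625 / 802616682816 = -0.00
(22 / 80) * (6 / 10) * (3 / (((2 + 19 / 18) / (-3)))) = -243 / 500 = -0.49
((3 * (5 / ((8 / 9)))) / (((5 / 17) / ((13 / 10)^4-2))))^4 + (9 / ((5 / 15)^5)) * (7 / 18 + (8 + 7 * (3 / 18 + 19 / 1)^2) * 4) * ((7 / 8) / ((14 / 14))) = 1047208812040307318805782001 / 40960000000000000000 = 25566621.39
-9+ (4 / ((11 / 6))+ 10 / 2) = -20 / 11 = -1.82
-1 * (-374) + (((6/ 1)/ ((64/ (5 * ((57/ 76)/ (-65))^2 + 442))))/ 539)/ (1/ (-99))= 7767212717/ 21199360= 366.39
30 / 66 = 5 / 11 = 0.45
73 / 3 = 24.33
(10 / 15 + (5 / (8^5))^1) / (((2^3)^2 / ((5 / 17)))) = 327755 / 106954752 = 0.00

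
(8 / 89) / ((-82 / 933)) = -3732 / 3649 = -1.02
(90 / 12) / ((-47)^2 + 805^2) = 15 / 1300468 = 0.00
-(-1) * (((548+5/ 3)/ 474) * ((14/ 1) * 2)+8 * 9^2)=483814/ 711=680.47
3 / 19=0.16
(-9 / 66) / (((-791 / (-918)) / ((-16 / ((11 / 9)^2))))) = 1784592 / 1052821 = 1.70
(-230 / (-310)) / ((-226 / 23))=-529 / 7006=-0.08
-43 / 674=-0.06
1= 1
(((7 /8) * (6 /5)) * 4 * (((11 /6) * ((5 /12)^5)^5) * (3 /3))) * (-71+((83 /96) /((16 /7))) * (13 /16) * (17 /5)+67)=-333311116695404052734375 /46889148404892801250163020529664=-0.00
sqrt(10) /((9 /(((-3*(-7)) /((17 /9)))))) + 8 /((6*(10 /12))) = 5.51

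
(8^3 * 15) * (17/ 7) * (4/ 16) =32640/ 7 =4662.86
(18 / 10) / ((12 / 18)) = 27 / 10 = 2.70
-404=-404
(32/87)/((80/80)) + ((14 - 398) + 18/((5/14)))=-144956/435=-333.23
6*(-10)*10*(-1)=600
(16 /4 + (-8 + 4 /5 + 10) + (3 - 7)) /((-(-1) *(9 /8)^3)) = 7168 /3645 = 1.97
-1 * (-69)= 69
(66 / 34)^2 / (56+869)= 1089 / 267325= 0.00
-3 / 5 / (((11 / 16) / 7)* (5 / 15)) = -18.33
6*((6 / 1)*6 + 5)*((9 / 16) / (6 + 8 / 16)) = 1107 / 52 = 21.29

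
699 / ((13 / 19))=13281 / 13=1021.62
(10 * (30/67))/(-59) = -0.08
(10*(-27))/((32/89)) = -12015/16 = -750.94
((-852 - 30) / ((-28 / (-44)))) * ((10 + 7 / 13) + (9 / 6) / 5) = -976437 / 65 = -15022.11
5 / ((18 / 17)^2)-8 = -1147 / 324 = -3.54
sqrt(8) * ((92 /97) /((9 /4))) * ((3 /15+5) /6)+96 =9568 * sqrt(2) /13095+96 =97.03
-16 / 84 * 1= -4 / 21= -0.19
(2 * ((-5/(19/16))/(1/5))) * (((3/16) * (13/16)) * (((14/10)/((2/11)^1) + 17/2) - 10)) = -39.77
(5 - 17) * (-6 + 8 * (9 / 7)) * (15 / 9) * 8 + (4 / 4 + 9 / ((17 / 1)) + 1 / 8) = -651225 / 952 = -684.06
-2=-2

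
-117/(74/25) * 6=-8775/37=-237.16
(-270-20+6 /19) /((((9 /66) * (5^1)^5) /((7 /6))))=-423808 /534375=-0.79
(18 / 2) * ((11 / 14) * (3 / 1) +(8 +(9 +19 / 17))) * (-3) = -131571 / 238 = -552.82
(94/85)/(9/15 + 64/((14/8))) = 658/22117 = 0.03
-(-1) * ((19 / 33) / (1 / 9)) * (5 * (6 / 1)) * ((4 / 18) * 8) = 3040 / 11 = 276.36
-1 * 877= -877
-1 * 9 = -9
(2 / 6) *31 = 31 / 3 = 10.33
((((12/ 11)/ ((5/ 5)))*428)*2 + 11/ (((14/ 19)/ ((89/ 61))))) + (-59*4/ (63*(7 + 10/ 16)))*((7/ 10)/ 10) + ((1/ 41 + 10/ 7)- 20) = 81201633217/ 86659650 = 937.02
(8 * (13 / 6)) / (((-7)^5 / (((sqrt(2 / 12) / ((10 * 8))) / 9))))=-13 * sqrt(6) / 54454680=-0.00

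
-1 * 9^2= -81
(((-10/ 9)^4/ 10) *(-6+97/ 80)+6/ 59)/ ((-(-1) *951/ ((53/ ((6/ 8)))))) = -51536458/ 1104393447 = -0.05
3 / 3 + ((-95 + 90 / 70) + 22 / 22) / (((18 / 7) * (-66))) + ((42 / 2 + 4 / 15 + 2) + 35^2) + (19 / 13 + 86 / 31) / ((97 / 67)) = 26444236069 / 21109140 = 1252.74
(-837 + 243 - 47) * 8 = -5128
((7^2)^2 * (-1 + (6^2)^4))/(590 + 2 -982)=-806551123/78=-10340399.01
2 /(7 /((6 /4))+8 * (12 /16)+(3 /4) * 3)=24 /155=0.15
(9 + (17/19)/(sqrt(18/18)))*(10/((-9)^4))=1880/124659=0.02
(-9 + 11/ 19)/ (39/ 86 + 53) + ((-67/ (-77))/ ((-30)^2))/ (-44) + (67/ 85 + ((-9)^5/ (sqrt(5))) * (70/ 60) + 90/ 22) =21377185639363/ 4527546685200 - 137781 * sqrt(5)/ 10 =-30804.05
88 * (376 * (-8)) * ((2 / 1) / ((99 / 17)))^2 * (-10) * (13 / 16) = 226021120 / 891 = 253671.29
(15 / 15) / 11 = 1 / 11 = 0.09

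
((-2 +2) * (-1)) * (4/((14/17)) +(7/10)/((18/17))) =0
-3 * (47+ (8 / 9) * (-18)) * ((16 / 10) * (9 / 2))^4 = -156204288 / 625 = -249926.86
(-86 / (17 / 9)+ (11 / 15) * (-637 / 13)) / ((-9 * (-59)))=-0.15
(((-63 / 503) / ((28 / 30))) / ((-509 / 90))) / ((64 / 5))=30375 / 16385728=0.00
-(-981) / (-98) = -981 / 98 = -10.01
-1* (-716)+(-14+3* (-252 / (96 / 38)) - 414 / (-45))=8239 / 20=411.95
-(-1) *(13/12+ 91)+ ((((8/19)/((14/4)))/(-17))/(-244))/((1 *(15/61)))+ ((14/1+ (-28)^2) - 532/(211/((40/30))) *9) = 24611926691/28624260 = 859.83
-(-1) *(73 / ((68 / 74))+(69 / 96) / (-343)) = 14822697 / 186592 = 79.44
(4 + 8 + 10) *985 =21670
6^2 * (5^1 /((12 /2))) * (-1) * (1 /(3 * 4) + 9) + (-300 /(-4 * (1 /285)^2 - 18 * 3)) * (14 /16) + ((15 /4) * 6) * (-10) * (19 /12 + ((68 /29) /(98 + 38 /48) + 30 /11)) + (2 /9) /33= -10120431360025993 /8142864197922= -1242.86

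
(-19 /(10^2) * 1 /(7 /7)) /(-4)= 19 /400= 0.05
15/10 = 3/2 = 1.50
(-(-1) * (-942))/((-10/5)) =471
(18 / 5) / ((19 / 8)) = 144 / 95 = 1.52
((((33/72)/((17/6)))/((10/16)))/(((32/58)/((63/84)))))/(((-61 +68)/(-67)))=-64119/19040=-3.37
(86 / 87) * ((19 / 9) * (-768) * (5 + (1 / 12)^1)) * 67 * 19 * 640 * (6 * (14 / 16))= -9095116943360 / 261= -34847191353.87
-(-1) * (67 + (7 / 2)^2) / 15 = 317 / 60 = 5.28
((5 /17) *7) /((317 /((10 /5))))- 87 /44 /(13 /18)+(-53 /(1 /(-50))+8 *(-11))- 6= 2553.28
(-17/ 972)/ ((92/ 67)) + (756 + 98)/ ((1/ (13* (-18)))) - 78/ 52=-17870269739/ 89424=-199837.51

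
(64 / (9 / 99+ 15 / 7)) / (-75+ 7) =-308 / 731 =-0.42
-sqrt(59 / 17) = -sqrt(1003) / 17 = -1.86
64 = 64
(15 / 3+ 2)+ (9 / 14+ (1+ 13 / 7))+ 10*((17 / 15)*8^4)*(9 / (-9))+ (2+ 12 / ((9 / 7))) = -92799 / 2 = -46399.50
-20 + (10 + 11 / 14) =-129 / 14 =-9.21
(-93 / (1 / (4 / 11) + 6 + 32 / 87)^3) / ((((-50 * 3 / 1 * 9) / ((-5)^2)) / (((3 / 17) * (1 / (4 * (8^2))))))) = 6804531 / 4344593265512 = 0.00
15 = 15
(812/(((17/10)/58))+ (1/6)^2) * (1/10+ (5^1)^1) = 16954577/120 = 141288.14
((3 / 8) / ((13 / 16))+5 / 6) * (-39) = -50.50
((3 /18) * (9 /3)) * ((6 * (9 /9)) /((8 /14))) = 21 /4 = 5.25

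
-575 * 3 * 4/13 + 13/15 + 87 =-86366/195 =-442.90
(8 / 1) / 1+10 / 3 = 34 / 3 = 11.33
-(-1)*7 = 7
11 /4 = 2.75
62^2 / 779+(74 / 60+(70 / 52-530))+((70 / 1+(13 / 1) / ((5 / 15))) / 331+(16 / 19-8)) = -26614230398 / 50280555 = -529.31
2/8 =1/4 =0.25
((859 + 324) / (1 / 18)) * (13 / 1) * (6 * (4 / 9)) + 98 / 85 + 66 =62752028 / 85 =738259.15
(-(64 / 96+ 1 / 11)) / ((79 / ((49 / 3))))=-1225 / 7821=-0.16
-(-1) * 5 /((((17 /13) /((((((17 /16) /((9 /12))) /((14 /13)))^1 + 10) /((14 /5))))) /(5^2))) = 15445625 /39984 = 386.30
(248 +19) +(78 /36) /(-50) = 80087 /300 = 266.96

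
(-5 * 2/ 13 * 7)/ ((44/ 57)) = -6.98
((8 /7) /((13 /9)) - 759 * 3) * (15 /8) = -3107025 /728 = -4267.89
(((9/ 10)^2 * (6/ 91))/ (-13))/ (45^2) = -3/ 1478750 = -0.00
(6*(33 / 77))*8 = 144 / 7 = 20.57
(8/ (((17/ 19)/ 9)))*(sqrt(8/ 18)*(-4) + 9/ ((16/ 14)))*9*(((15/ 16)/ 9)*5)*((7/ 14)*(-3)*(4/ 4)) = -1603125/ 544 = -2946.92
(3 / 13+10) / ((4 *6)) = 133 / 312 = 0.43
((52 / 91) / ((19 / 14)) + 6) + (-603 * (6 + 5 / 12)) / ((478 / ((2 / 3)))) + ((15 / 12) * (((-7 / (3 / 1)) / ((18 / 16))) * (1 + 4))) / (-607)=311373079 / 297689796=1.05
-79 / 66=-1.20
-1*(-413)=413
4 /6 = 2 /3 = 0.67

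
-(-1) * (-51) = -51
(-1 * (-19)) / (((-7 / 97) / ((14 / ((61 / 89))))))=-328054 / 61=-5377.93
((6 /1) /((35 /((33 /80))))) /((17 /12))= 297 /5950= 0.05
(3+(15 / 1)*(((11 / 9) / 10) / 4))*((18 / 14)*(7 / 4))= 249 / 32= 7.78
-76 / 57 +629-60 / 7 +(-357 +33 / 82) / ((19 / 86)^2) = -5757257 / 861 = -6686.71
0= 0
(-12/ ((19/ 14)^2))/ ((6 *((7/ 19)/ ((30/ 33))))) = -560/ 209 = -2.68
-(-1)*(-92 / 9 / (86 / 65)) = -7.73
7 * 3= 21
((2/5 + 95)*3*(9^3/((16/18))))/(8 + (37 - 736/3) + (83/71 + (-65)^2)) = 1999812483/34300120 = 58.30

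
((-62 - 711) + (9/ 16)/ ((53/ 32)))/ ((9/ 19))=-778069/ 477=-1631.17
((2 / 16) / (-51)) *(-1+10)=-3 / 136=-0.02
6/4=3/2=1.50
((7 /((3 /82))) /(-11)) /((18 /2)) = -574 /297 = -1.93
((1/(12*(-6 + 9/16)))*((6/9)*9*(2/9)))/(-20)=4/3915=0.00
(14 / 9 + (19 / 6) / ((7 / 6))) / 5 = 269 / 315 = 0.85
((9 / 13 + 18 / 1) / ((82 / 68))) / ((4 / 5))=20655 / 1066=19.38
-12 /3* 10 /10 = -4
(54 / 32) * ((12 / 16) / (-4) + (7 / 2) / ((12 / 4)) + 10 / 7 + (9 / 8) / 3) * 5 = 42075 / 1792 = 23.48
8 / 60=2 / 15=0.13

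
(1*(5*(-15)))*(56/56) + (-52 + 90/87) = -3653/29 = -125.97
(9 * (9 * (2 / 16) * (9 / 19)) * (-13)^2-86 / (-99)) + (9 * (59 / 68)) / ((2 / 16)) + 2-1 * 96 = 199503779 / 255816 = 779.87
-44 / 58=-22 / 29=-0.76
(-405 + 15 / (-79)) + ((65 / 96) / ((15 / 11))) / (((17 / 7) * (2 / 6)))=-52161241 / 128928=-404.58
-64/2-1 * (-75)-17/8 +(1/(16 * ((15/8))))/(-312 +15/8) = 12169273/297720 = 40.87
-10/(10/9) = -9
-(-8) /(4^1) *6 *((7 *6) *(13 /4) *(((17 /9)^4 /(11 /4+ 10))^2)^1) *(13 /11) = 913751812064 /473513931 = 1929.73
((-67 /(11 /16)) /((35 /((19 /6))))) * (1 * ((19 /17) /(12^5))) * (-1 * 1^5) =24187 /610727040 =0.00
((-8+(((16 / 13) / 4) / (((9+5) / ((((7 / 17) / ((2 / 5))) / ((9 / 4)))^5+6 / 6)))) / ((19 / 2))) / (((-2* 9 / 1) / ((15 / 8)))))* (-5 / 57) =-7245928160695025 / 99153545706217548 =-0.07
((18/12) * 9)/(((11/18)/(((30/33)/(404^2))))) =1215/9874568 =0.00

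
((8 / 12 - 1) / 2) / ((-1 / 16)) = 8 / 3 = 2.67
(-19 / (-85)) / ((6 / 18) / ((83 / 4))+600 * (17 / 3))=4731 / 71961340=0.00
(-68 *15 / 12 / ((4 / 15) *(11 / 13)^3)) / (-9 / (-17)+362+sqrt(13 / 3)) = -35217828711 / 24265503592+32381583 *sqrt(39) / 24265503592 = -1.44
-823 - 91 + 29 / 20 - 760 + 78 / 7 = -232597 / 140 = -1661.41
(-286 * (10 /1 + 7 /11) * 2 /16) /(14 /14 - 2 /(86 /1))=-21801 /56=-389.30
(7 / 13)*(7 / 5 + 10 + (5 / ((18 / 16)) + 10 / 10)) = 5306 / 585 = 9.07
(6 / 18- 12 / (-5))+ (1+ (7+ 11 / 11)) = 11.73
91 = 91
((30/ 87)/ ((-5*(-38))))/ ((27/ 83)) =83/ 14877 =0.01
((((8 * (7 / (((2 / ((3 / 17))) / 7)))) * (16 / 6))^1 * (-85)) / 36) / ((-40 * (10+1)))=49 / 99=0.49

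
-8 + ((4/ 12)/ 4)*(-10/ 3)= -149/ 18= -8.28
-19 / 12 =-1.58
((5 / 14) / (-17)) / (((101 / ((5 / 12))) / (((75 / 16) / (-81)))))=625 / 124612992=0.00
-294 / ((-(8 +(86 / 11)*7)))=539 / 115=4.69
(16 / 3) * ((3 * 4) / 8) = 8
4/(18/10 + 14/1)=20/79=0.25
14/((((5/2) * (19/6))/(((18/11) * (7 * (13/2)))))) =137592/1045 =131.67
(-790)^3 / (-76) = 123259750 / 19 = 6487355.26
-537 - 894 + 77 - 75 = -1429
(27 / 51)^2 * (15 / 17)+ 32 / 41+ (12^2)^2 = 4177121719 / 201433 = 20737.03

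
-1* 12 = -12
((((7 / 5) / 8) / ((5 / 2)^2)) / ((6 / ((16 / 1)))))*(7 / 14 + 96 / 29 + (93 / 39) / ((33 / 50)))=2585926 / 4665375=0.55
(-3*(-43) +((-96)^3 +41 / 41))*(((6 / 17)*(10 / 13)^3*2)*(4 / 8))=-142109.19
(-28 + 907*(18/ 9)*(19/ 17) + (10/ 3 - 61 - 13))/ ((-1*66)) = -29.22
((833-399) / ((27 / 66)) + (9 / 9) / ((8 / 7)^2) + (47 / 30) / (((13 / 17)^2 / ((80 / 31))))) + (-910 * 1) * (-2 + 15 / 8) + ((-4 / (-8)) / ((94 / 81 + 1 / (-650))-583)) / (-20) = 109296949204833365 / 92442910757184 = 1182.32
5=5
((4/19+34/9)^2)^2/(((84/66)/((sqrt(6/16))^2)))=148733980571/1995084189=74.55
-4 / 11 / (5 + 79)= -1 / 231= -0.00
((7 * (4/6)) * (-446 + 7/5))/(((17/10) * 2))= -10374/17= -610.24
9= 9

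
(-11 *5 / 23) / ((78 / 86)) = -2365 / 897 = -2.64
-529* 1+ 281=-248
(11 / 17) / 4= 11 / 68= 0.16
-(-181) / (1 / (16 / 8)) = 362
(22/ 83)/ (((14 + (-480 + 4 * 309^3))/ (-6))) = -6/ 445234825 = -0.00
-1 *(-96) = 96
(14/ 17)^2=196/ 289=0.68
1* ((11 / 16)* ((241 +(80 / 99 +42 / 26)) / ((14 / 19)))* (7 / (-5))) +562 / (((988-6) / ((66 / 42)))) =-10200326069 / 32170320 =-317.07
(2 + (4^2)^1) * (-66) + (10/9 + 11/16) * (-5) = -172367/144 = -1196.99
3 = 3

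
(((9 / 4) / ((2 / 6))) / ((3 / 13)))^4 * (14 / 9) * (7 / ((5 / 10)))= 1020227481 / 64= 15941054.39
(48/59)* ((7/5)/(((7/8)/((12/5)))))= 4608/1475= 3.12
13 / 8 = 1.62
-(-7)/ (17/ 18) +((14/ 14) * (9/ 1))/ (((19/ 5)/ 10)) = 10044/ 323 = 31.10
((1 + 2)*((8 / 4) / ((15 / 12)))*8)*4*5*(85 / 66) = 10880 / 11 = 989.09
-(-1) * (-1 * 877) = -877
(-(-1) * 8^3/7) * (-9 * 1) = -4608/7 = -658.29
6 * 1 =6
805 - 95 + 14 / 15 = 10664 / 15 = 710.93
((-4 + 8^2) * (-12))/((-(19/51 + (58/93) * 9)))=1138320/9463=120.29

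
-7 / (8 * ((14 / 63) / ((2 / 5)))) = -63 / 40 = -1.58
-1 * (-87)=87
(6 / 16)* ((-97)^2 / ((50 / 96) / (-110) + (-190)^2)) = 3725964 / 38121595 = 0.10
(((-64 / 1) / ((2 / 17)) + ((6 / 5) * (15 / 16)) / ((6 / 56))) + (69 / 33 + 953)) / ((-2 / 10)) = -46375 / 22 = -2107.95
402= 402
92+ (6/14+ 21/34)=22145/238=93.05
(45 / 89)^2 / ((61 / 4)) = 8100 / 483181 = 0.02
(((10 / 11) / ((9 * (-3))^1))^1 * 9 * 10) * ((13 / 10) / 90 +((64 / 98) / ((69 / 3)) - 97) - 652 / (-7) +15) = -11345651 / 334719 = -33.90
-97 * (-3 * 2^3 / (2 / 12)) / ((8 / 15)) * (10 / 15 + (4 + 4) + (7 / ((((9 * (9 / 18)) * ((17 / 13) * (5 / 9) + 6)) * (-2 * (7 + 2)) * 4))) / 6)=714488905 / 3148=226965.98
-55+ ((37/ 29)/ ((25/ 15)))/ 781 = -6228364/ 113245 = -55.00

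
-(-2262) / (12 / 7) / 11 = 2639 / 22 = 119.95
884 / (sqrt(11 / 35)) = 884 * sqrt(385) / 11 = 1576.85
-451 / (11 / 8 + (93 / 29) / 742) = -38818472 / 118721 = -326.97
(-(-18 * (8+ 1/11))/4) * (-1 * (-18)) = 7209/11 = 655.36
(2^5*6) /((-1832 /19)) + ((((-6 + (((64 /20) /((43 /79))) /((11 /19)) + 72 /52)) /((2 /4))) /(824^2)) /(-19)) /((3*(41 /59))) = -2780754051695927 /1396474881807720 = -1.99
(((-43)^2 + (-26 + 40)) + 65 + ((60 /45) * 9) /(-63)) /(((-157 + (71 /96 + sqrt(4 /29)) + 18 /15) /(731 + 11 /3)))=-30814503244572160 /3373643355369 - 4568408883200 * sqrt(29) /1124547785123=-9155.77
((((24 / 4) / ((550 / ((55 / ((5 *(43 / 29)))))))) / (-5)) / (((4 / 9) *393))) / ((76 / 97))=-25317 / 214054000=-0.00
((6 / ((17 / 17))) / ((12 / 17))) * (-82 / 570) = -697 / 570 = -1.22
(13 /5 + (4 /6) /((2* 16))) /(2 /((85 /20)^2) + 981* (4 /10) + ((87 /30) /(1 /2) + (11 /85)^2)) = 908905 /138139968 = 0.01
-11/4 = -2.75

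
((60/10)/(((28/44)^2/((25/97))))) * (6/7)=108900/33271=3.27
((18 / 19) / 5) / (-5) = -18 / 475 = -0.04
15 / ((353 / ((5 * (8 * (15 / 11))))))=9000 / 3883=2.32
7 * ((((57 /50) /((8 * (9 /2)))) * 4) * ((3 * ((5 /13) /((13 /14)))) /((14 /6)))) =399 /845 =0.47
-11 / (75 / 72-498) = 0.02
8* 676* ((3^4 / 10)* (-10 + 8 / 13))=-411091.20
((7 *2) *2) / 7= 4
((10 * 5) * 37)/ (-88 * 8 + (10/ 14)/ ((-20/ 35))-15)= -7400/ 2881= -2.57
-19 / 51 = -0.37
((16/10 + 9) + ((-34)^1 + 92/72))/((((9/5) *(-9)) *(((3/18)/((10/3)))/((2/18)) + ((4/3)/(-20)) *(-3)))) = 19910/9477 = 2.10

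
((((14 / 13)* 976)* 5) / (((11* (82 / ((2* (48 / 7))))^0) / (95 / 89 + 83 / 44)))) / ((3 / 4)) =790257440 / 419991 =1881.61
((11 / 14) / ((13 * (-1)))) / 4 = -11 / 728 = -0.02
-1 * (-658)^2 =-432964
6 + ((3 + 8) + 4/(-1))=13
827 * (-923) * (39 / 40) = -744237.98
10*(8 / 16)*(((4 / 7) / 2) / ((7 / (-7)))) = -10 / 7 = -1.43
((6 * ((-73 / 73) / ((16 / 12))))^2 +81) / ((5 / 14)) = 567 / 2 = 283.50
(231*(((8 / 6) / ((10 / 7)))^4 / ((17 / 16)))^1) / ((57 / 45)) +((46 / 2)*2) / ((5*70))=331633889 / 2543625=130.38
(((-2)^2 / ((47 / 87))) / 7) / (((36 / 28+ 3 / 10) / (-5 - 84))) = -103240 / 1739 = -59.37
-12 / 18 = -2 / 3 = -0.67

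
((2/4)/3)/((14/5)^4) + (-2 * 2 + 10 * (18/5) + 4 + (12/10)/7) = 41689973/1152480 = 36.17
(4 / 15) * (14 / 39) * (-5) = -56 / 117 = -0.48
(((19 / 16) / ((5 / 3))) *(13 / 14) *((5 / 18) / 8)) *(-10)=-1235 / 5376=-0.23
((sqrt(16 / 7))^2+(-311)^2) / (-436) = -677063 / 3052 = -221.84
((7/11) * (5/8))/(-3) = -35/264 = -0.13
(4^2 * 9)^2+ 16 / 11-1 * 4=20733.45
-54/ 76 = -27/ 38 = -0.71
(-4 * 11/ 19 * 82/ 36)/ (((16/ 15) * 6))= -2255/ 2736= -0.82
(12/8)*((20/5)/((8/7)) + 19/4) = 99/8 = 12.38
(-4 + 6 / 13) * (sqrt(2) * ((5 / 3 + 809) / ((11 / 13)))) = -111872 * sqrt(2) / 33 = -4794.27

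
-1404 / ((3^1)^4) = -52 / 3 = -17.33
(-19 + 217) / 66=3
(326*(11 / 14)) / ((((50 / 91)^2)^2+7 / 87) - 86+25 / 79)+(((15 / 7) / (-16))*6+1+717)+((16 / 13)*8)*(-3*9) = 6577516785738773117 / 14670336427783400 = 448.35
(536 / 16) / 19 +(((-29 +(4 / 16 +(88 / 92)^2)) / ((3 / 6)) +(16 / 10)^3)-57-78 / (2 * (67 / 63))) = -12077954121 / 84177125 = -143.48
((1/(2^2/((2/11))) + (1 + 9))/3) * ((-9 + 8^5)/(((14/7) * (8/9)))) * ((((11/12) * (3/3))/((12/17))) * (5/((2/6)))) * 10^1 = 3076889075/256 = 12019097.95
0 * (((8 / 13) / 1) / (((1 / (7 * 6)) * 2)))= 0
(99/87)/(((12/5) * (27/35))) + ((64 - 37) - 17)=33245/3132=10.61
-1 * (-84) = 84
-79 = -79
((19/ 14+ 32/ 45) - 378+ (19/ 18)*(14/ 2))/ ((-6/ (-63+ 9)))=-116091/ 35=-3316.89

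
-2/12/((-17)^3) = 1/29478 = 0.00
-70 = -70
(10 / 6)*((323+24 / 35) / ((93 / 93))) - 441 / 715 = 8090974 / 15015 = 538.86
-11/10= -1.10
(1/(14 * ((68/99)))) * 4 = 99/238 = 0.42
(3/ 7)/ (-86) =-3/ 602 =-0.00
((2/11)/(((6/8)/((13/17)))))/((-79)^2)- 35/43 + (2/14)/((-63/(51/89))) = -535239438220/656555715123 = -0.82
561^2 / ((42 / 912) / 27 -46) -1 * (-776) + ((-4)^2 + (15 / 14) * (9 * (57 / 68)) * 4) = -270368017785 / 44928926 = -6017.68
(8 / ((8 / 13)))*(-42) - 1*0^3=-546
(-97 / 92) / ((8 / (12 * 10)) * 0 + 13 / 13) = -97 / 92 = -1.05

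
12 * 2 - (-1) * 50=74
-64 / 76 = -16 / 19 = -0.84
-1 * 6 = -6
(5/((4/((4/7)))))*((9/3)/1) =15/7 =2.14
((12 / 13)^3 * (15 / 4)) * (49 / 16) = 19845 / 2197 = 9.03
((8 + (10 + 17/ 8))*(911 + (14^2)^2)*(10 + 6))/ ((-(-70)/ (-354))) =-320200434/ 5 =-64040086.80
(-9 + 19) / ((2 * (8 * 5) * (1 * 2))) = 1 / 16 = 0.06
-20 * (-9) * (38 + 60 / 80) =6975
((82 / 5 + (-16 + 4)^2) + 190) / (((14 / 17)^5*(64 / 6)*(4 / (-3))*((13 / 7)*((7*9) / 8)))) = -310948683 / 69917120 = -4.45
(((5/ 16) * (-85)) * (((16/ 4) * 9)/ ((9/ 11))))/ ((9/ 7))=-909.03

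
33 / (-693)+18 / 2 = 188 / 21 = 8.95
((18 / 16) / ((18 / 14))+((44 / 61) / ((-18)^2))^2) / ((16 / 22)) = 1879848685 / 1562462784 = 1.20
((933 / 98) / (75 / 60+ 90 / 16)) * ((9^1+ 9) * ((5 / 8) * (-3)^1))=-25191 / 539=-46.74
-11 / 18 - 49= -893 / 18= -49.61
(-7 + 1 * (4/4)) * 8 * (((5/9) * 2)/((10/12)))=-64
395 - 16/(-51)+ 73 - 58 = 20926/51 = 410.31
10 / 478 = 5 / 239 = 0.02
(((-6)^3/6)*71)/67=-2556/67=-38.15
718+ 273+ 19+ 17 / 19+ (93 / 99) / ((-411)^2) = 107067366940 / 105913467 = 1010.89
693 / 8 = 86.62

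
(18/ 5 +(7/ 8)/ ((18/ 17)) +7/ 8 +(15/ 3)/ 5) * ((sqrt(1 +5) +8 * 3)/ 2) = 4537 * sqrt(6)/ 1440 +4537/ 60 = 83.33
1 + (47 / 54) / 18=1019 / 972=1.05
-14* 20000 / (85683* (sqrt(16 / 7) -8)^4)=-204299375 / 182141836812 -12433750* sqrt(7) / 45535459203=-0.00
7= 7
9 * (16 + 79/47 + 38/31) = 247923/1457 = 170.16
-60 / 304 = -15 / 76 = -0.20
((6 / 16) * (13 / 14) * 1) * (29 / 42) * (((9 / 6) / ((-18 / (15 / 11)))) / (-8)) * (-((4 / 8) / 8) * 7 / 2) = -1885 / 2523136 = -0.00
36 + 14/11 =410/11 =37.27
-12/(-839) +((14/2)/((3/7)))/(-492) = -23399/1238364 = -0.02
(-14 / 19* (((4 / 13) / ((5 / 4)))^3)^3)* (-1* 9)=8658654068736 / 393526343919921875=0.00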